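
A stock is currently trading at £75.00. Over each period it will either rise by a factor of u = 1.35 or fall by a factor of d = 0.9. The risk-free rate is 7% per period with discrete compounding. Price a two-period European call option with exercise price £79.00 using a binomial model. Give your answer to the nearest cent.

£12.17

Risk-neutral probability p = (1 + 0.07 − 0.9)/(1.35 − 0.9) = 0.1700/0.4500 = 0.3778
Terminal stock prices: S_uu = 136.7, S_ud = 91.12, S_dd = 60.75
Terminal payoffs (S − K): max(57.69, 0) = 57.69, max(12.12, 0) = 12.12, max(-18.25, 0) = 0
Node u (S = 101.2): V_u = 1/1.07·[0.3778·57.6875 + 0.6222·12.1250] = 27.4182
Node d (S = 67.5): V_d = 1/1.07·[0.3778·12.1250 + 0.6222·0.0000] = 4.2809
Node 0 (S = 75): V_0 = 1/1.07·[0.3778·27.4182 + 0.6222·4.2809] = 12.1698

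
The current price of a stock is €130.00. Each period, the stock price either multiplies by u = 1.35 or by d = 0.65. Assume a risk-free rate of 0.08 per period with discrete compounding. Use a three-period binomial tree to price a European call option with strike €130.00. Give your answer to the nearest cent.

€43.25

Risk-neutral probability p = (1 + 0.08 − 0.65)/(1.35 − 0.65) = 0.4300/0.7000 = 0.6143
Terminal stock prices: S_uuu = 319.8, S_uud = 154, S_udd = 74.15, S_ddd = 35.7
Terminal payoffs (S − K): max(189.8, 0) = 189.8, max(24, 0) = 24, max(-55.85, 0) = 0, max(-94.3, 0) = 0
Node uu (S = 236.9): V_uu = 1/1.08·[0.6143·189.8488 + 0.3857·24.0013] = 116.5546
Node ud (S = 114.1): V_ud = 1/1.08·[0.6143·24.0013 + 0.3857·0.0000] = 13.6515
Node dd (S = 54.93): V_dd = 1/1.08·[0.6143·0.0000 + 0.3857·0.0000] = 0.0000
Node u (S = 175.5): V_u = 1/1.08·[0.6143·116.5546 + 0.3857·13.6515] = 71.1698
Node d (S = 84.5): V_d = 1/1.08·[0.6143·13.6515 + 0.3857·0.0000] = 7.7647
Node 0 (S = 130): V_0 = 1/1.08·[0.6143·71.1698 + 0.3857·7.7647] = 43.2533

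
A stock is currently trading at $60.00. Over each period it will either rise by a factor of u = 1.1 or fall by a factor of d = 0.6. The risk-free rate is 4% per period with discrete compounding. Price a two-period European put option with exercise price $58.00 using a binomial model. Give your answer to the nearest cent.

$4.08

Risk-neutral probability p = (1 + 0.04 − 0.6)/(1.1 − 0.6) = 0.4400/0.5000 = 0.8800
Terminal stock prices: S_uu = 72.6, S_ud = 39.6, S_dd = 21.6
Terminal payoffs (K − S): max(-14.6, 0) = 0, max(18.4, 0) = 18.4, max(36.4, 0) = 36.4
Node u (S = 66): V_u = 1/1.04·[0.8800·0.0000 + 0.1200·18.4000] = 2.1231
Node d (S = 36): V_d = 1/1.04·[0.8800·18.4000 + 0.1200·36.4000] = 19.7692
Node 0 (S = 60): V_0 = 1/1.04·[0.8800·2.1231 + 0.1200·19.7692] = 4.0775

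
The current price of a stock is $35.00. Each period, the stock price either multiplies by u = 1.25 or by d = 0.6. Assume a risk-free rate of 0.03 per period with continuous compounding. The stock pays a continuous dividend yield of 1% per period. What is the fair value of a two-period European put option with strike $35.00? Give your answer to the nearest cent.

$6.40

Per-period risk-free factor R = e^0.03 = 1.0305; dividend-adjusted growth = e^(0.03−0.01) = 1.0202.
Risk-neutral probability p = (1.0202 − 0.6)/(1.25 − 0.6) = 0.4202/0.6500 = 0.6465
Terminal stock prices: S_uu = 54.69, S_ud = 26.25, S_dd = 12.6
Terminal payoffs (K − S): max(-19.69, 0) = 0, max(8.75, 0) = 8.75, max(22.4, 0) = 22.4
Node u (S = 43.75): V_u = e^(−0.03)·[0.6465·0.0000 + 0.3535·8.7500] = 3.0020
Node d (S = 21): V_d = e^(−0.03)·[0.6465·8.7500 + 0.3535·22.4000] = 13.1745
Node 0 (S = 35): V_0 = e^(−0.03)·[0.6465·3.0020 + 0.3535·13.1745] = 6.4034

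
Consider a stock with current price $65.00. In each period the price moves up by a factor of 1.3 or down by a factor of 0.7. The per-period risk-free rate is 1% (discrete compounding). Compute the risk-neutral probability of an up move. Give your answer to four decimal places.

Risk-neutral probability p = (1 + 0.01 − 0.7)/(1.3 − 0.7) = 0.3100/0.6000 = 0.5167

p = 0.5167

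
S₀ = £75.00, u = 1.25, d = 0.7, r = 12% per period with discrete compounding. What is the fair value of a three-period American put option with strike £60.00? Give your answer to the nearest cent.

Risk-neutral probability p = (1 + 0.12 − 0.7)/(1.25 − 0.7) = 0.4200/0.5500 = 0.7636
Terminal stock prices: S_uuu = 146.5, S_uud = 82.03, S_udd = 45.94, S_ddd = 25.72
Terminal payoffs (K − S): max(-86.48, 0) = 0, max(-22.03, 0) = 0, max(14.06, 0) = 14.06, max(34.28, 0) = 34.28
Node uu (S = 117.2): continuation = 1/1.12·[0.7636·0.0000 + 0.2364·0.0000] = 0.0000; exercise value = 0.0000 ≤ continuation, so V_uu = 0.0000
Node ud (S = 65.62): continuation = 1/1.12·[0.7636·0.0000 + 0.2364·14.0625] = 2.9677; exercise value = 0.0000 ≤ continuation, so V_ud = 2.9677
Node dd (S = 36.75): continuation = 1/1.12·[0.7636·14.0625 + 0.2364·34.2750] = 16.8214; exercise value = 23.2500 > continuation, so V_dd = 23.2500 (exercise)
Node u (S = 93.75): continuation = 1/1.12·[0.7636·0.0000 + 0.2364·2.9677] = 0.6263; exercise value = 0.0000 ≤ continuation, so V_u = 0.6263
Node d (S = 52.5): continuation = 1/1.12·[0.7636·2.9677 + 0.2364·23.2500] = 6.9301; exercise value = 7.5000 > continuation, so V_d = 7.5000 (exercise)
Node 0 (S = 75): continuation = 1/1.12·[0.7636·0.6263 + 0.2364·7.5000] = 2.0098; exercise value = 0.0000 ≤ continuation, so V_0 = 2.0098

£2.01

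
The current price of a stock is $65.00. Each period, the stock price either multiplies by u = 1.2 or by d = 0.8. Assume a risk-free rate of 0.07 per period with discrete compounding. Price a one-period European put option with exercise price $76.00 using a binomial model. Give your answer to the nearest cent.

$7.29

Risk-neutral probability p = (1 + 0.07 − 0.8)/(1.2 − 0.8) = 0.2700/0.4000 = 0.6750
Terminal stock prices: S_u = 78, S_d = 52
Terminal payoffs (K − S): max(-2, 0) = 0, max(24, 0) = 24
Node 0 (S = 65): V_0 = 1/1.07·[0.6750·0.0000 + 0.3250·24.0000] = 7.2897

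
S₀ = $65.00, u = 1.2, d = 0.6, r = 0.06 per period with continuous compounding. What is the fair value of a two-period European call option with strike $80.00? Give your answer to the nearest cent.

Risk-neutral probability p = (e^0.06 − 0.6)/(1.2 − 0.6) = 0.4618/0.6000 = 0.7697
Terminal stock prices: S_uu = 93.6, S_ud = 46.8, S_dd = 23.4
Terminal payoffs (S − K): max(13.6, 0) = 13.6, max(-33.2, 0) = 0, max(-56.6, 0) = 0
Node u (S = 78): V_u = e^(−0.06)·[0.7697·13.6000 + 0.2303·0.0000] = 9.8587
Node d (S = 39): V_d = e^(−0.06)·[0.7697·0.0000 + 0.2303·0.0000] = 0.0000
Node 0 (S = 65): V_0 = e^(−0.06)·[0.7697·9.8587 + 0.2303·0.0000] = 7.1466

$7.15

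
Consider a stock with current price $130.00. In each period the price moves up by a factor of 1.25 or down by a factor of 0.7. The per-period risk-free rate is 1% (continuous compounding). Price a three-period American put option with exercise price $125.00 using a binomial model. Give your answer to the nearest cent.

$20.89

Risk-neutral probability p = (e^0.01 − 0.7)/(1.25 − 0.7) = 0.3101/0.5500 = 0.5637
Terminal stock prices: S_uuu = 253.9, S_uud = 142.2, S_udd = 79.62, S_ddd = 44.59
Terminal payoffs (K − S): max(-128.9, 0) = 0, max(-17.19, 0) = 0, max(45.38, 0) = 45.38, max(80.41, 0) = 80.41
Node uu (S = 203.1): continuation = e^(−0.01)·[0.5637·0.0000 + 0.4363·0.0000] = 0.0000; exercise value = 0.0000 ≤ continuation, so V_uu = 0.0000
Node ud (S = 113.7): continuation = e^(−0.01)·[0.5637·0.0000 + 0.4363·45.3750] = 19.5989; exercise value = 11.2500 ≤ continuation, so V_ud = 19.5989
Node dd (S = 63.7): continuation = e^(−0.01)·[0.5637·45.3750 + 0.4363·80.4100] = 60.0562; exercise value = 61.3000 > continuation, so V_dd = 61.3000 (exercise)
Node u (S = 162.5): continuation = e^(−0.01)·[0.5637·0.0000 + 0.4363·19.5989] = 8.4654; exercise value = 0.0000 ≤ continuation, so V_u = 8.4654
Node d (S = 91): continuation = e^(−0.01)·[0.5637·19.5989 + 0.4363·61.3000] = 37.4159; exercise value = 34.0000 ≤ continuation, so V_d = 37.4159
Node 0 (S = 130): continuation = e^(−0.01)·[0.5637·8.4654 + 0.4363·37.4159] = 20.8858; exercise value = 0.0000 ≤ continuation, so V_0 = 20.8858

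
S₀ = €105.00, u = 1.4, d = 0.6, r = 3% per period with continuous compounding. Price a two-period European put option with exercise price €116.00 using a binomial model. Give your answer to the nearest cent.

Risk-neutral probability p = (e^0.03 − 0.6)/(1.4 − 0.6) = 0.4305/0.8000 = 0.5381
Terminal stock prices: S_uu = 205.8, S_ud = 88.2, S_dd = 37.8
Terminal payoffs (K − S): max(-89.8, 0) = 0, max(27.8, 0) = 27.8, max(78.2, 0) = 78.2
Node u (S = 147): V_u = e^(−0.03)·[0.5381·0.0000 + 0.4619·27.8000] = 12.4622
Node d (S = 63): V_d = e^(−0.03)·[0.5381·27.8000 + 0.4619·78.2000] = 49.5717
Node 0 (S = 105): V_0 = e^(−0.03)·[0.5381·12.4622 + 0.4619·49.5717] = 28.7293

€28.73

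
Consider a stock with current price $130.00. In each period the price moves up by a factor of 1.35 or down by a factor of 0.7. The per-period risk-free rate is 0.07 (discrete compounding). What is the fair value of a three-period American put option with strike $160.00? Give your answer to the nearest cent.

Risk-neutral probability p = (1 + 0.07 − 0.7)/(1.35 − 0.7) = 0.3700/0.6500 = 0.5692
Terminal stock prices: S_uuu = 319.8, S_uud = 165.8, S_udd = 85.99, S_ddd = 44.59
Terminal payoffs (K − S): max(-159.8, 0) = 0, max(-5.848, 0) = 0, max(74.01, 0) = 74.01, max(115.4, 0) = 115.4
Node uu (S = 236.9): continuation = 1/1.07·[0.5692·0.0000 + 0.4308·0.0000] = 0.0000; exercise value = 0.0000 ≤ continuation, so V_uu = 0.0000
Node ud (S = 122.8): continuation = 1/1.07·[0.5692·0.0000 + 0.4308·74.0050] = 29.7935; exercise value = 37.1500 > continuation, so V_ud = 37.1500 (exercise)
Node dd (S = 63.7): continuation = 1/1.07·[0.5692·74.0050 + 0.4308·115.4100] = 85.8327; exercise value = 96.3000 > continuation, so V_dd = 96.3000 (exercise)
Node u (S = 175.5): continuation = 1/1.07·[0.5692·0.0000 + 0.4308·37.1500] = 14.9561; exercise value = 0.0000 ≤ continuation, so V_u = 14.9561
Node d (S = 91): continuation = 1/1.07·[0.5692·37.1500 + 0.4308·96.3000] = 58.5327; exercise value = 69.0000 > continuation, so V_d = 69.0000 (exercise)
Node 0 (S = 130): continuation = 1/1.07·[0.5692·14.9561 + 0.4308·69.0000] = 35.7351; exercise value = 30.0000 ≤ continuation, so V_0 = 35.7351

$35.74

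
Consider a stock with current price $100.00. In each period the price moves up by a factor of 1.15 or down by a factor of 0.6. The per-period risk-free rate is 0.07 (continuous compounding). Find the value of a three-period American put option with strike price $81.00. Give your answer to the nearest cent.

Risk-neutral probability p = (e^0.07 − 0.6)/(1.15 − 0.6) = 0.4725/0.5500 = 0.8591
Terminal stock prices: S_uuu = 152.1, S_uud = 79.35, S_udd = 41.4, S_ddd = 21.6
Terminal payoffs (K − S): max(-71.09, 0) = 0, max(1.65, 0) = 1.65, max(39.6, 0) = 39.6, max(59.4, 0) = 59.4
Node uu (S = 132.2): continuation = e^(−0.07)·[0.8591·0.0000 + 0.1409·1.6500] = 0.2168; exercise value = 0.0000 ≤ continuation, so V_uu = 0.2168
Node ud (S = 69): continuation = e^(−0.07)·[0.8591·1.6500 + 0.1409·39.6000] = 6.5239; exercise value = 12.0000 > continuation, so V_ud = 12.0000 (exercise)
Node dd (S = 36): continuation = e^(−0.07)·[0.8591·39.6000 + 0.1409·59.4000] = 39.5239; exercise value = 45.0000 > continuation, so V_dd = 45.0000 (exercise)
Node u (S = 115): continuation = e^(−0.07)·[0.8591·0.2168 + 0.1409·12.0000] = 1.7501; exercise value = 0.0000 ≤ continuation, so V_u = 1.7501
Node d (S = 60): continuation = e^(−0.07)·[0.8591·12.0000 + 0.1409·45.0000] = 15.5239; exercise value = 21.0000 > continuation, so V_d = 21.0000 (exercise)
Node 0 (S = 100): continuation = e^(−0.07)·[0.8591·1.7501 + 0.1409·21.0000] = 4.1606; exercise value = 0.0000 ≤ continuation, so V_0 = 4.1606

$4.16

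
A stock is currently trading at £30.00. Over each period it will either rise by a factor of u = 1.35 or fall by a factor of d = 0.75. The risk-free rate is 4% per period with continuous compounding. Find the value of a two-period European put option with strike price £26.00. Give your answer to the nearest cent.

Risk-neutral probability p = (e^0.04 − 0.75)/(1.35 − 0.75) = 0.2908/0.6000 = 0.4847
Terminal stock prices: S_uu = 54.68, S_ud = 30.38, S_dd = 16.88
Terminal payoffs (K − S): max(-28.68, 0) = 0, max(-4.375, 0) = 0, max(9.125, 0) = 9.125
Node u (S = 40.5): V_u = e^(−0.04)·[0.4847·0.0000 + 0.5153·0.0000] = 0.0000
Node d (S = 22.5): V_d = e^(−0.04)·[0.4847·0.0000 + 0.5153·9.1250] = 4.5179
Node 0 (S = 30): V_0 = e^(−0.04)·[0.4847·0.0000 + 0.5153·4.5179] = 2.2368

£2.24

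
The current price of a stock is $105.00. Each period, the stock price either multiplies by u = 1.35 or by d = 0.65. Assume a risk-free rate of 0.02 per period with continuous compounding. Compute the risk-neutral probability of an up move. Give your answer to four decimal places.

Risk-neutral probability p = (e^0.02 − 0.65)/(1.35 − 0.65) = 0.3702/0.7000 = 0.5289

p = 0.5289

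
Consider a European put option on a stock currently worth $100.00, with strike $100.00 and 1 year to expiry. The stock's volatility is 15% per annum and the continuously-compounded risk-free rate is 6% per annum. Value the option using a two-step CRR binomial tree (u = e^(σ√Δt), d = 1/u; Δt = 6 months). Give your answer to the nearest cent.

$2.64

CRR parameters: u = e^(σ√Δt) = e^(0.15·√0.5) = 1.1119, d = 1/u = 0.8994
Per-period rate: rΔt = 0.06·0.5 = 0.03, so R = e^0.03 = 1.0305
Risk-neutral probability p = (e^0.03 − 0.8994)/(1.1119 − 0.8994) = 0.1311/0.2125 = 0.6168
Terminal stock prices: S_uu = 123.6, S_ud = 100, S_dd = 80.89
Terminal payoffs (K − S): max(-23.63, 0) = 0, max(0, 0) = 0, max(19.11, 0) = 19.11
Node u (S = 111.2): V_u = e^(−0.03)·[0.6168·0.0000 + 0.3832·0.0000] = 0.0000
Node d (S = 89.94): V_d = e^(−0.03)·[0.6168·0.0000 + 0.3832·19.1142] = 7.1080
Node 0 (S = 100): V_0 = e^(−0.03)·[0.6168·0.0000 + 0.3832·7.1080] = 2.6433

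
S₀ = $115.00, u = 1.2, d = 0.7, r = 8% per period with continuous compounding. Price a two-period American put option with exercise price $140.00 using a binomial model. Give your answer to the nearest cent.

$25.00

Risk-neutral probability p = (e^0.08 − 0.7)/(1.2 − 0.7) = 0.3833/0.5000 = 0.7666
Terminal stock prices: S_uu = 165.6, S_ud = 96.6, S_dd = 56.35
Terminal payoffs (K − S): max(-25.6, 0) = 0, max(43.4, 0) = 43.4, max(83.65, 0) = 83.65
Node u (S = 138): continuation = e^(−0.08)·[0.7666·0.0000 + 0.2334·43.4000] = 9.3518; exercise value = 2.0000 ≤ continuation, so V_u = 9.3518
Node d (S = 80.5): continuation = e^(−0.08)·[0.7666·43.4000 + 0.2334·83.6500] = 48.7363; exercise value = 59.5000 > continuation, so V_d = 59.5000 (exercise)
Node 0 (S = 115): continuation = e^(−0.08)·[0.7666·9.3518 + 0.2334·59.5000] = 19.4387; exercise value = 25.0000 > continuation, so V_0 = 25.0000 (exercise)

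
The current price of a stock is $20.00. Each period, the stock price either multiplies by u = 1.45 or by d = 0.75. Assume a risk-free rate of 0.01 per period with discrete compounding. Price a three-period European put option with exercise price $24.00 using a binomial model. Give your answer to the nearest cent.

Risk-neutral probability p = (1 + 0.01 − 0.75)/(1.45 − 0.75) = 0.2600/0.7000 = 0.3714
Terminal stock prices: S_uuu = 60.97, S_uud = 31.54, S_udd = 16.31, S_ddd = 8.438
Terminal payoffs (K − S): max(-36.97, 0) = 0, max(-7.537, 0) = 0, max(7.688, 0) = 7.688, max(15.56, 0) = 15.56
Node uu (S = 42.05): V_uu = 1/1.01·[0.3714·0.0000 + 0.6286·0.0000] = 0.0000
Node ud (S = 21.75): V_ud = 1/1.01·[0.3714·0.0000 + 0.6286·7.6875] = 4.7843
Node dd (S = 11.25): V_dd = 1/1.01·[0.3714·7.6875 + 0.6286·15.5625] = 12.5124
Node u (S = 29): V_u = 1/1.01·[0.3714·0.0000 + 0.6286·4.7843] = 2.9775
Node d (S = 15): V_d = 1/1.01·[0.3714·4.7843 + 0.6286·12.5124] = 9.5465
Node 0 (S = 20): V_0 = 1/1.01·[0.3714·2.9775 + 0.6286·9.5465] = 7.0362

$7.04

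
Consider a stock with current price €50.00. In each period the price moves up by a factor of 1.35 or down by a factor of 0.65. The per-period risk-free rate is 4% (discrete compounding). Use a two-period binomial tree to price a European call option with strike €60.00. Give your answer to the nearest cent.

Risk-neutral probability p = (1 + 0.04 − 0.65)/(1.35 − 0.65) = 0.3900/0.7000 = 0.5571
Terminal stock prices: S_uu = 91.13, S_ud = 43.88, S_dd = 21.13
Terminal payoffs (S − K): max(31.13, 0) = 31.13, max(-16.12, 0) = 0, max(-38.88, 0) = 0
Node u (S = 67.5): V_u = 1/1.04·[0.5571·31.1250 + 0.4429·0.0000] = 16.6741
Node d (S = 32.5): V_d = 1/1.04·[0.5571·0.0000 + 0.4429·0.0000] = 0.0000
Node 0 (S = 50): V_0 = 1/1.04·[0.5571·16.6741 + 0.4429·0.0000] = 8.9326

€8.93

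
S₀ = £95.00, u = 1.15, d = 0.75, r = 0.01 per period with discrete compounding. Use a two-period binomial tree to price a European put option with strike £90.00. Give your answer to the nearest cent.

Risk-neutral probability p = (1 + 0.01 − 0.75)/(1.15 − 0.75) = 0.2600/0.4000 = 0.6500
Terminal stock prices: S_uu = 125.6, S_ud = 81.94, S_dd = 53.44
Terminal payoffs (K − S): max(-35.64, 0) = 0, max(8.063, 0) = 8.063, max(36.56, 0) = 36.56
Node u (S = 109.2): V_u = 1/1.01·[0.6500·0.0000 + 0.3500·8.0625] = 2.7939
Node d (S = 71.25): V_d = 1/1.01·[0.6500·8.0625 + 0.3500·36.5625] = 17.8589
Node 0 (S = 95): V_0 = 1/1.01·[0.6500·2.7939 + 0.3500·17.8589] = 7.9868

£7.99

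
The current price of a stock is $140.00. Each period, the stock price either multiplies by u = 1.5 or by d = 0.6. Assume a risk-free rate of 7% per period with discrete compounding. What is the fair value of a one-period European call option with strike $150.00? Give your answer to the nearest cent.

Risk-neutral probability p = (1 + 0.07 − 0.6)/(1.5 − 0.6) = 0.4700/0.9000 = 0.5222
Terminal stock prices: S_u = 210, S_d = 84
Terminal payoffs (S − K): max(60, 0) = 60, max(-66, 0) = 0
Node 0 (S = 140): V_0 = 1/1.07·[0.5222·60.0000 + 0.4778·0.0000] = 29.2835

$29.28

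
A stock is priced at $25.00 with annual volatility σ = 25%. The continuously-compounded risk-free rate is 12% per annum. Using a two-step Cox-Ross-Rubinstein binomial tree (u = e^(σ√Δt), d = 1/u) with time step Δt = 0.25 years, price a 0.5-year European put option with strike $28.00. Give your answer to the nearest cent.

$2.72

CRR parameters: u = e^(σ√Δt) = e^(0.25·√0.25) = 1.1331, d = 1/u = 0.8825
Per-period rate: rΔt = 0.12·0.25 = 0.03, so R = e^0.03 = 1.0305
Risk-neutral probability p = (e^0.03 − 0.8825)/(1.1331 − 0.8825) = 0.1480/0.2507 = 0.5903
Terminal stock prices: S_uu = 32.1, S_ud = 25, S_dd = 19.47
Terminal payoffs (K − S): max(-4.101, 0) = 0, max(3, 0) = 3, max(8.53, 0) = 8.53
Node u (S = 28.33): V_u = e^(−0.03)·[0.5903·0.0000 + 0.4097·3.0000] = 1.1928
Node d (S = 22.06): V_d = e^(−0.03)·[0.5903·3.0000 + 0.4097·8.5300] = 5.1101
Node 0 (S = 25): V_0 = e^(−0.03)·[0.5903·1.1928 + 0.4097·5.1101] = 2.7150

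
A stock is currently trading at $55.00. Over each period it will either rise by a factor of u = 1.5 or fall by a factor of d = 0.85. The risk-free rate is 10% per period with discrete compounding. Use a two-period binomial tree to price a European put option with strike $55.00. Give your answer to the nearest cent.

$4.78

Risk-neutral probability p = (1 + 0.1 − 0.85)/(1.5 − 0.85) = 0.2500/0.6500 = 0.3846
Terminal stock prices: S_uu = 123.8, S_ud = 70.12, S_dd = 39.74
Terminal payoffs (K − S): max(-68.75, 0) = 0, max(-15.12, 0) = 0, max(15.26, 0) = 15.26
Node u (S = 82.5): V_u = 1/1.1·[0.3846·0.0000 + 0.6154·0.0000] = 0.0000
Node d (S = 46.75): V_d = 1/1.1·[0.3846·0.0000 + 0.6154·15.2625] = 8.5385
Node 0 (S = 55): V_0 = 1/1.1·[0.3846·0.0000 + 0.6154·8.5385] = 4.7768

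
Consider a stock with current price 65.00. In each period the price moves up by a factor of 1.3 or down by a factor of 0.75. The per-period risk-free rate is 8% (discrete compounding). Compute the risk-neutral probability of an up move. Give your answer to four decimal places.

p = 0.6000

Risk-neutral probability p = (1 + 0.08 − 0.75)/(1.3 − 0.75) = 0.3300/0.5500 = 0.6000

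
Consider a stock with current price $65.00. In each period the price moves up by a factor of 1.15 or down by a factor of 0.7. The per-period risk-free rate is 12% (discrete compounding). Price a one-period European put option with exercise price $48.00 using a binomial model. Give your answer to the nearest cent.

$0.15

Risk-neutral probability p = (1 + 0.12 − 0.7)/(1.15 − 0.7) = 0.4200/0.4500 = 0.9333
Terminal stock prices: S_u = 74.75, S_d = 45.5
Terminal payoffs (K − S): max(-26.75, 0) = 0, max(2.5, 0) = 2.5
Node 0 (S = 65): V_0 = 1/1.12·[0.9333·0.0000 + 0.0667·2.5000] = 0.1488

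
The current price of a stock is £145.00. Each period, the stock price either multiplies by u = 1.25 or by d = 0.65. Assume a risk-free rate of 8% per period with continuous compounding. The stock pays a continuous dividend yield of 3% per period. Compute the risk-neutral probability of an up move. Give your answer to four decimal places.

p = 0.6688

Per-period risk-free factor R = e^0.08 = 1.0833; dividend-adjusted growth = e^(0.08−0.03) = 1.0513.
Risk-neutral probability p = (1.0513 − 0.65)/(1.25 − 0.65) = 0.4013/0.6000 = 0.6688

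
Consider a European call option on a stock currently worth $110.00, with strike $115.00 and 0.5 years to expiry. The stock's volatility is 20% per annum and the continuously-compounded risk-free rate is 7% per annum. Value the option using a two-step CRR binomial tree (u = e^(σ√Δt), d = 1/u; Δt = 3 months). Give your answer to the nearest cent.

CRR parameters: u = e^(σ√Δt) = e^(0.2·√0.25) = 1.1052, d = 1/u = 0.9048
Per-period rate: rΔt = 0.07·0.25 = 0.0175, so R = e^0.0175 = 1.0177
Risk-neutral probability p = (e^0.0175 − 0.9048)/(1.1052 − 0.9048) = 0.1128/0.2003 = 0.5631
Terminal stock prices: S_uu = 134.4, S_ud = 110, S_dd = 90.06
Terminal payoffs (S − K): max(19.35, 0) = 19.35, max(-5, 0) = 0, max(-24.94, 0) = 0
Node u (S = 121.6): V_u = e^(−0.0175)·[0.5631·19.3543 + 0.4369·0.0000] = 10.7102
Node d (S = 99.53): V_d = e^(−0.0175)·[0.5631·0.0000 + 0.4369·0.0000] = 0.0000
Node 0 (S = 110): V_0 = e^(−0.0175)·[0.5631·10.7102 + 0.4369·0.0000] = 5.9267

$5.93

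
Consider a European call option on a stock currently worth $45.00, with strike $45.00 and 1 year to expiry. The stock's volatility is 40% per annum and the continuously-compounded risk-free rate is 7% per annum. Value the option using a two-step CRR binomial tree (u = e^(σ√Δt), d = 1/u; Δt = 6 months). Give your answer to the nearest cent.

CRR parameters: u = e^(σ√Δt) = e^(0.4·√0.5) = 1.3269, d = 1/u = 0.7536
Per-period rate: rΔt = 0.07·0.5 = 0.035, so R = e^0.035 = 1.0356
Risk-neutral probability p = (e^0.035 − 0.7536)/(1.3269 − 0.7536) = 0.2820/0.5733 = 0.4919
Terminal stock prices: S_uu = 79.23, S_ud = 45, S_dd = 25.56
Terminal payoffs (S − K): max(34.23, 0) = 34.23, max(0, 0) = 0, max(-19.44, 0) = 0
Node u (S = 59.71): V_u = e^(−0.035)·[0.4919·34.2294 + 0.5081·0.0000] = 16.2581
Node d (S = 33.91): V_d = e^(−0.035)·[0.4919·0.0000 + 0.5081·0.0000] = 0.0000
Node 0 (S = 45): V_0 = e^(−0.035)·[0.4919·16.2581 + 0.5081·0.0000] = 7.7222

$7.72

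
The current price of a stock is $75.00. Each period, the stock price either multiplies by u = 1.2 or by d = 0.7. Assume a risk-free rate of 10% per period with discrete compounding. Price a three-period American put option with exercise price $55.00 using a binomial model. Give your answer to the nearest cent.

$1.13

Risk-neutral probability p = (1 + 0.1 − 0.7)/(1.2 − 0.7) = 0.4000/0.5000 = 0.8000
Terminal stock prices: S_uuu = 129.6, S_uud = 75.6, S_udd = 44.1, S_ddd = 25.72
Terminal payoffs (K − S): max(-74.6, 0) = 0, max(-20.6, 0) = 0, max(10.9, 0) = 10.9, max(29.28, 0) = 29.28
Node uu (S = 108): continuation = 1/1.1·[0.8000·0.0000 + 0.2000·0.0000] = 0.0000; exercise value = 0.0000 ≤ continuation, so V_uu = 0.0000
Node ud (S = 63): continuation = 1/1.1·[0.8000·0.0000 + 0.2000·10.9000] = 1.9818; exercise value = 0.0000 ≤ continuation, so V_ud = 1.9818
Node dd (S = 36.75): continuation = 1/1.1·[0.8000·10.9000 + 0.2000·29.2750] = 13.2500; exercise value = 18.2500 > continuation, so V_dd = 18.2500 (exercise)
Node u (S = 90): continuation = 1/1.1·[0.8000·0.0000 + 0.2000·1.9818] = 0.3603; exercise value = 0.0000 ≤ continuation, so V_u = 0.3603
Node d (S = 52.5): continuation = 1/1.1·[0.8000·1.9818 + 0.2000·18.2500] = 4.7595; exercise value = 2.5000 ≤ continuation, so V_d = 4.7595
Node 0 (S = 75): continuation = 1/1.1·[0.8000·0.3603 + 0.2000·4.7595] = 1.1274; exercise value = 0.0000 ≤ continuation, so V_0 = 1.1274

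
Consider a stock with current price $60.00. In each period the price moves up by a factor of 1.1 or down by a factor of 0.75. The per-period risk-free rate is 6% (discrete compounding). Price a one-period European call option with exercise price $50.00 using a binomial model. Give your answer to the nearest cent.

Risk-neutral probability p = (1 + 0.06 − 0.75)/(1.1 − 0.75) = 0.3100/0.3500 = 0.8857
Terminal stock prices: S_u = 66, S_d = 45
Terminal payoffs (S − K): max(16, 0) = 16, max(-5, 0) = 0
Node 0 (S = 60): V_0 = 1/1.06·[0.8857·16.0000 + 0.1143·0.0000] = 13.3693

$13.37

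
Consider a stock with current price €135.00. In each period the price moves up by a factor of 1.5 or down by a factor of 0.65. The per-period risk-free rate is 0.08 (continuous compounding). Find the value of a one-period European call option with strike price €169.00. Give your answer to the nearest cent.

€15.76

Risk-neutral probability p = (e^0.08 − 0.65)/(1.5 − 0.65) = 0.4333/0.8500 = 0.5097
Terminal stock prices: S_u = 202.5, S_d = 87.75
Terminal payoffs (S − K): max(33.5, 0) = 33.5, max(-81.25, 0) = 0
Node 0 (S = 135): V_0 = e^(−0.08)·[0.5097·33.5000 + 0.4903·0.0000] = 15.7637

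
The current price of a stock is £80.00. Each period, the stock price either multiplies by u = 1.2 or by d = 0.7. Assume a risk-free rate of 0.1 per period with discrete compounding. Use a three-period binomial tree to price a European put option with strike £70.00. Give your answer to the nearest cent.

£1.91

Risk-neutral probability p = (1 + 0.1 − 0.7)/(1.2 − 0.7) = 0.4000/0.5000 = 0.8000
Terminal stock prices: S_uuu = 138.2, S_uud = 80.64, S_udd = 47.04, S_ddd = 27.44
Terminal payoffs (K − S): max(-68.24, 0) = 0, max(-10.64, 0) = 0, max(22.96, 0) = 22.96, max(42.56, 0) = 42.56
Node uu (S = 115.2): V_uu = 1/1.1·[0.8000·0.0000 + 0.2000·0.0000] = 0.0000
Node ud (S = 67.2): V_ud = 1/1.1·[0.8000·0.0000 + 0.2000·22.9600] = 4.1745
Node dd (S = 39.2): V_dd = 1/1.1·[0.8000·22.9600 + 0.2000·42.5600] = 24.4364
Node u (S = 96): V_u = 1/1.1·[0.8000·0.0000 + 0.2000·4.1745] = 0.7590
Node d (S = 56): V_d = 1/1.1·[0.8000·4.1745 + 0.2000·24.4364] = 7.4790
Node 0 (S = 80): V_0 = 1/1.1·[0.8000·0.7590 + 0.2000·7.4790] = 1.9118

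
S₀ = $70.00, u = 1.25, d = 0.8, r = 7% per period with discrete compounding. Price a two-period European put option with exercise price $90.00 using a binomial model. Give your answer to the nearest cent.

Risk-neutral probability p = (1 + 0.07 − 0.8)/(1.25 − 0.8) = 0.2700/0.4500 = 0.6000
Terminal stock prices: S_uu = 109.4, S_ud = 70, S_dd = 44.8
Terminal payoffs (K − S): max(-19.38, 0) = 0, max(20, 0) = 20, max(45.2, 0) = 45.2
Node u (S = 87.5): V_u = 1/1.07·[0.6000·0.0000 + 0.4000·20.0000] = 7.4766
Node d (S = 56): V_d = 1/1.07·[0.6000·20.0000 + 0.4000·45.2000] = 28.1121
Node 0 (S = 70): V_0 = 1/1.07·[0.6000·7.4766 + 0.4000·28.1121] = 14.7017

$14.70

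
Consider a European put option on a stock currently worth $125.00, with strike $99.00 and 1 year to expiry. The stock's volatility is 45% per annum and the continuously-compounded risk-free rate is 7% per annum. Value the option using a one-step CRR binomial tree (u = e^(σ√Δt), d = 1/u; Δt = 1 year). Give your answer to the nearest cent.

$9.58

CRR parameters: u = e^(σ√Δt) = e^(0.45·√1) = 1.5683, d = 1/u = 0.6376
Per-period rate: rΔt = 0.07·1 = 0.07, so R = e^0.07 = 1.0725
Risk-neutral probability p = (e^0.07 − 0.6376)/(1.5683 − 0.6376) = 0.4349/0.9307 = 0.4673
Terminal stock prices: S_u = 196, S_d = 79.7
Terminal payoffs (K − S): max(-97.04, 0) = 0, max(19.3, 0) = 19.3
Node 0 (S = 125): V_0 = e^(−0.07)·[0.4673·0.0000 + 0.5327·19.2965] = 9.5848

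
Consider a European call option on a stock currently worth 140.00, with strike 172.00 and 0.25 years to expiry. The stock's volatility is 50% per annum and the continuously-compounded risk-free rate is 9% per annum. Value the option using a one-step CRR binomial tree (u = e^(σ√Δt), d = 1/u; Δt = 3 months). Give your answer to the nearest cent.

3.67

CRR parameters: u = e^(σ√Δt) = e^(0.5·√0.25) = 1.2840, d = 1/u = 0.7788
Per-period rate: rΔt = 0.09·0.25 = 0.0225, so R = e^0.0225 = 1.0228
Risk-neutral probability p = (e^0.0225 − 0.7788)/(1.2840 − 0.7788) = 0.2440/0.5052 = 0.4829
Terminal stock prices: S_u = 179.8, S_d = 109
Terminal payoffs (S − K): max(7.764, 0) = 7.764, max(-62.97, 0) = 0
Node 0 (S = 140): V_0 = e^(−0.0225)·[0.4829·7.7636 + 0.5171·0.0000] = 3.6653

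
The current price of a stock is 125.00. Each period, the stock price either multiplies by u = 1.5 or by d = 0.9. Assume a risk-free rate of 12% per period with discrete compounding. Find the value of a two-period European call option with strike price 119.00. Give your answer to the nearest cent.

Risk-neutral probability p = (1 + 0.12 − 0.9)/(1.5 − 0.9) = 0.2200/0.6000 = 0.3667
Terminal stock prices: S_uu = 281.2, S_ud = 168.8, S_dd = 101.2
Terminal payoffs (S − K): max(162.2, 0) = 162.2, max(49.75, 0) = 49.75, max(-17.75, 0) = 0
Node u (S = 187.5): V_u = 1/1.12·[0.3667·162.2500 + 0.6333·49.7500] = 81.2500
Node d (S = 112.5): V_d = 1/1.12·[0.3667·49.7500 + 0.6333·0.0000] = 16.2872
Node 0 (S = 125): V_0 = 1/1.12·[0.3667·81.2500 + 0.6333·16.2872] = 35.8097

35.81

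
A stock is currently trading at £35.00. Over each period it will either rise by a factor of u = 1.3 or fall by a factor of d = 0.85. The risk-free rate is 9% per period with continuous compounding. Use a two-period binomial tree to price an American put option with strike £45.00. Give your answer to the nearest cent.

Risk-neutral probability p = (e^0.09 − 0.85)/(1.3 − 0.85) = 0.2442/0.4500 = 0.5426
Terminal stock prices: S_uu = 59.15, S_ud = 38.67, S_dd = 25.29
Terminal payoffs (K − S): max(-14.15, 0) = 0, max(6.325, 0) = 6.325, max(19.71, 0) = 19.71
Node u (S = 45.5): continuation = e^(−0.09)·[0.5426·0.0000 + 0.4574·6.3250] = 2.6440; exercise value = 0.0000 ≤ continuation, so V_u = 2.6440
Node d (S = 29.75): continuation = e^(−0.09)·[0.5426·6.3250 + 0.4574·19.7125] = 11.3769; exercise value = 15.2500 > continuation, so V_d = 15.2500 (exercise)
Node 0 (S = 35): continuation = e^(−0.09)·[0.5426·2.6440 + 0.4574·15.2500] = 7.6860; exercise value = 10.0000 > continuation, so V_0 = 10.0000 (exercise)

£10.00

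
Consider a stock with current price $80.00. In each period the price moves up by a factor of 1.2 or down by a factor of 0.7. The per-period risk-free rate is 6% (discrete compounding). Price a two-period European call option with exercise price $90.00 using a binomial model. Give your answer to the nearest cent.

$11.63

Risk-neutral probability p = (1 + 0.06 − 0.7)/(1.2 − 0.7) = 0.3600/0.5000 = 0.7200
Terminal stock prices: S_uu = 115.2, S_ud = 67.2, S_dd = 39.2
Terminal payoffs (S − K): max(25.2, 0) = 25.2, max(-22.8, 0) = 0, max(-50.8, 0) = 0
Node u (S = 96): V_u = 1/1.06·[0.7200·25.2000 + 0.2800·0.0000] = 17.1170
Node d (S = 56): V_d = 1/1.06·[0.7200·0.0000 + 0.2800·0.0000] = 0.0000
Node 0 (S = 80): V_0 = 1/1.06·[0.7200·17.1170 + 0.2800·0.0000] = 11.6266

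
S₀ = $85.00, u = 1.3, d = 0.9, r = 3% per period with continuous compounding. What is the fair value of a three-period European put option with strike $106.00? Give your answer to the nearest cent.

Risk-neutral probability p = (e^0.03 − 0.9)/(1.3 − 0.9) = 0.1305/0.4000 = 0.3261
Terminal stock prices: S_uuu = 186.7, S_uud = 129.3, S_udd = 89.51, S_ddd = 61.97
Terminal payoffs (K − S): max(-80.75, 0) = 0, max(-23.28, 0) = 0, max(16.49, 0) = 16.49, max(44.03, 0) = 44.03
Node uu (S = 143.7): V_uu = e^(−0.03)·[0.3261·0.0000 + 0.6739·0.0000] = 0.0000
Node ud (S = 99.45): V_ud = e^(−0.03)·[0.3261·0.0000 + 0.6739·16.4950] = 10.7869
Node dd (S = 68.85): V_dd = e^(−0.03)·[0.3261·16.4950 + 0.6739·44.0350] = 34.0172
Node u (S = 110.5): V_u = e^(−0.03)·[0.3261·0.0000 + 0.6739·10.7869] = 7.0541
Node d (S = 76.5): V_d = e^(−0.03)·[0.3261·10.7869 + 0.6739·34.0172] = 25.6595
Node 0 (S = 85): V_0 = e^(−0.03)·[0.3261·7.0541 + 0.6739·25.6595] = 19.0126

$19.01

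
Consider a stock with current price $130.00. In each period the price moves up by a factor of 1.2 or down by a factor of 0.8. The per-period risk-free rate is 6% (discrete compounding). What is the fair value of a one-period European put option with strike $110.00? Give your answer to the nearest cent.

Risk-neutral probability p = (1 + 0.06 − 0.8)/(1.2 − 0.8) = 0.2600/0.4000 = 0.6500
Terminal stock prices: S_u = 156, S_d = 104
Terminal payoffs (K − S): max(-46, 0) = 0, max(6, 0) = 6
Node 0 (S = 130): V_0 = 1/1.06·[0.6500·0.0000 + 0.3500·6.0000] = 1.9811

$1.98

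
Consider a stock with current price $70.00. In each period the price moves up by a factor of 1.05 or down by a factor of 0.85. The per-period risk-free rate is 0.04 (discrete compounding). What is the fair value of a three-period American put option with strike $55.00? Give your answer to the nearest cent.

$0.02

Risk-neutral probability p = (1 + 0.04 − 0.85)/(1.05 − 0.85) = 0.1900/0.2000 = 0.9500
Terminal stock prices: S_uuu = 81.03, S_uud = 65.6, S_udd = 53.1, S_ddd = 42.99
Terminal payoffs (K − S): max(-26.03, 0) = 0, max(-10.6, 0) = 0, max(1.896, 0) = 1.896, max(12.01, 0) = 12.01
Node uu (S = 77.17): continuation = 1/1.04·[0.9500·0.0000 + 0.0500·0.0000] = 0.0000; exercise value = 0.0000 ≤ continuation, so V_uu = 0.0000
Node ud (S = 62.48): continuation = 1/1.04·[0.9500·0.0000 + 0.0500·1.8963] = 0.0912; exercise value = 0.0000 ≤ continuation, so V_ud = 0.0912
Node dd (S = 50.57): continuation = 1/1.04·[0.9500·1.8963 + 0.0500·12.0113] = 2.3096; exercise value = 4.4250 > continuation, so V_dd = 4.4250 (exercise)
Node u (S = 73.5): continuation = 1/1.04·[0.9500·0.0000 + 0.0500·0.0912] = 0.0044; exercise value = 0.0000 ≤ continuation, so V_u = 0.0044
Node d (S = 59.5): continuation = 1/1.04·[0.9500·0.0912 + 0.0500·4.4250] = 0.2960; exercise value = 0.0000 ≤ continuation, so V_d = 0.2960
Node 0 (S = 70): continuation = 1/1.04·[0.9500·0.0044 + 0.0500·0.2960] = 0.0182; exercise value = 0.0000 ≤ continuation, so V_0 = 0.0182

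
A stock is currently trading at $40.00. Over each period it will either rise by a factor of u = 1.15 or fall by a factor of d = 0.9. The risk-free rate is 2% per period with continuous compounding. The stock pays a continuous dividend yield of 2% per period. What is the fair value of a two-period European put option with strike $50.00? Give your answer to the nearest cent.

Per-period risk-free factor R = e^0.02 = 1.0202; dividend-adjusted growth = e^(0.02−0.02) = 1.0000.
Risk-neutral probability p = (1.0000 − 0.9)/(1.15 − 0.9) = 0.1000/0.2500 = 0.4000
Terminal stock prices: S_uu = 52.9, S_ud = 41.4, S_dd = 32.4
Terminal payoffs (K − S): max(-2.9, 0) = 0, max(8.6, 0) = 8.6, max(17.6, 0) = 17.6
Node u (S = 46): V_u = e^(−0.02)·[0.4000·0.0000 + 0.6000·8.6000] = 5.0578
Node d (S = 36): V_d = e^(−0.02)·[0.4000·8.6000 + 0.6000·17.6000] = 13.7228
Node 0 (S = 40): V_0 = e^(−0.02)·[0.4000·5.0578 + 0.6000·13.7228] = 10.0537

$10.05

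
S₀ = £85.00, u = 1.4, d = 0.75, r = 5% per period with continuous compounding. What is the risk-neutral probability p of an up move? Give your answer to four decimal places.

p = 0.4635

Risk-neutral probability p = (e^0.05 − 0.75)/(1.4 − 0.75) = 0.3013/0.6500 = 0.4635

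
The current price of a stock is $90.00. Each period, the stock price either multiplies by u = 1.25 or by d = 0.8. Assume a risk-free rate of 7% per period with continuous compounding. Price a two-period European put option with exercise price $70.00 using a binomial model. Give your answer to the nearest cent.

Risk-neutral probability p = (e^0.07 − 0.8)/(1.25 − 0.8) = 0.2725/0.4500 = 0.6056
Terminal stock prices: S_uu = 140.6, S_ud = 90, S_dd = 57.6
Terminal payoffs (K − S): max(-70.62, 0) = 0, max(-20, 0) = 0, max(12.4, 0) = 12.4
Node u (S = 112.5): V_u = e^(−0.07)·[0.6056·0.0000 + 0.3944·0.0000] = 0.0000
Node d (S = 72): V_d = e^(−0.07)·[0.6056·0.0000 + 0.3944·12.4000] = 4.5602
Node 0 (S = 90): V_0 = e^(−0.07)·[0.6056·0.0000 + 0.3944·4.5602] = 1.6771

$1.68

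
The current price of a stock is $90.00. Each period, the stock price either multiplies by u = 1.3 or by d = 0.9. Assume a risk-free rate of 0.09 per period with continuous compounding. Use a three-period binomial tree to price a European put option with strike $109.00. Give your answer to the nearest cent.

$8.70

Risk-neutral probability p = (e^0.09 − 0.9)/(1.3 − 0.9) = 0.1942/0.4000 = 0.4854
Terminal stock prices: S_uuu = 197.7, S_uud = 136.9, S_udd = 94.77, S_ddd = 65.61
Terminal payoffs (K − S): max(-88.73, 0) = 0, max(-27.89, 0) = 0, max(14.23, 0) = 14.23, max(43.39, 0) = 43.39
Node uu (S = 152.1): V_uu = e^(−0.09)·[0.4854·0.0000 + 0.5146·0.0000] = 0.0000
Node ud (S = 105.3): V_ud = e^(−0.09)·[0.4854·0.0000 + 0.5146·14.2300] = 6.6920
Node dd (S = 72.9): V_dd = e^(−0.09)·[0.4854·14.2300 + 0.5146·43.3900] = 26.7185
Node u (S = 117): V_u = e^(−0.09)·[0.4854·0.0000 + 0.5146·6.6920] = 3.1471
Node d (S = 81): V_d = e^(−0.09)·[0.4854·6.6920 + 0.5146·26.7185] = 15.5340
Node 0 (S = 90): V_0 = e^(−0.09)·[0.4854·3.1471 + 0.5146·15.5340] = 8.7015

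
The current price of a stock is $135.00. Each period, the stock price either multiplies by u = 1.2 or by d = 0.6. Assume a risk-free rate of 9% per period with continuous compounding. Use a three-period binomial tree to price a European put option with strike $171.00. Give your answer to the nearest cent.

Risk-neutral probability p = (e^0.09 − 0.6)/(1.2 − 0.6) = 0.4942/0.6000 = 0.8236
Terminal stock prices: S_uuu = 233.3, S_uud = 116.6, S_udd = 58.32, S_ddd = 29.16
Terminal payoffs (K − S): max(-62.28, 0) = 0, max(54.36, 0) = 54.36, max(112.7, 0) = 112.7, max(141.8, 0) = 141.8
Node uu (S = 194.4): V_uu = e^(−0.09)·[0.8236·0.0000 + 0.1764·54.3600] = 8.7626
Node ud (S = 97.2): V_ud = e^(−0.09)·[0.8236·54.3600 + 0.1764·112.6800] = 59.0822
Node dd (S = 48.6): V_dd = e^(−0.09)·[0.8236·112.6800 + 0.1764·141.8400] = 107.6822
Node u (S = 162): V_u = e^(−0.09)·[0.8236·8.7626 + 0.1764·59.0822] = 16.1197
Node d (S = 81): V_d = e^(−0.09)·[0.8236·59.0822 + 0.1764·107.6822] = 61.8312
Node 0 (S = 135): V_0 = e^(−0.09)·[0.8236·16.1197 + 0.1764·61.8312] = 22.1008

$22.10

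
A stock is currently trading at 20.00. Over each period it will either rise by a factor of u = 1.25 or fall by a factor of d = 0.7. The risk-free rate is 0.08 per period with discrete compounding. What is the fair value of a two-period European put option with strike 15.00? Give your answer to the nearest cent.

0.43

Risk-neutral probability p = (1 + 0.08 − 0.7)/(1.25 − 0.7) = 0.3800/0.5500 = 0.6909
Terminal stock prices: S_uu = 31.25, S_ud = 17.5, S_dd = 9.8
Terminal payoffs (K − S): max(-16.25, 0) = 0, max(-2.5, 0) = 0, max(5.2, 0) = 5.2
Node u (S = 25): V_u = 1/1.08·[0.6909·0.0000 + 0.3091·0.0000] = 0.0000
Node d (S = 14): V_d = 1/1.08·[0.6909·0.0000 + 0.3091·5.2000] = 1.4882
Node 0 (S = 20): V_0 = 1/1.08·[0.6909·0.0000 + 0.3091·1.4882] = 0.4259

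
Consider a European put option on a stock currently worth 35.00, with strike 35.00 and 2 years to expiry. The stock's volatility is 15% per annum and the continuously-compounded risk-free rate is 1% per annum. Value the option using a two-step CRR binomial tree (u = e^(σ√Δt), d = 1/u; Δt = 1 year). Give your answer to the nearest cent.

CRR parameters: u = e^(σ√Δt) = e^(0.15·√1) = 1.1618, d = 1/u = 0.8607
Per-period rate: rΔt = 0.01·1 = 0.01, so R = e^0.01 = 1.0101
Risk-neutral probability p = (e^0.01 − 0.8607)/(1.1618 − 0.8607) = 0.1493/0.3011 = 0.4959
Terminal stock prices: S_uu = 47.25, S_ud = 35, S_dd = 25.93
Terminal payoffs (K − S): max(-12.25, 0) = 0, max(0, 0) = 0, max(9.071, 0) = 9.071
Node u (S = 40.66): V_u = e^(−0.01)·[0.4959·0.0000 + 0.5041·0.0000] = 0.0000
Node d (S = 30.12): V_d = e^(−0.01)·[0.4959·0.0000 + 0.5041·9.0714] = 4.5270
Node 0 (S = 35): V_0 = e^(−0.01)·[0.4959·0.0000 + 0.5041·4.5270] = 2.2591

2.26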